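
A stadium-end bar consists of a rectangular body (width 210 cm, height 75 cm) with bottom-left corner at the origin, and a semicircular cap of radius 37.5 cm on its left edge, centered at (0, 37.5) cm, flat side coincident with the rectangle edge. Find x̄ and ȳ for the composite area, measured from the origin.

rectangular body: A = 210 × 75 = 15750.00, centroid at (105.00, 37.50).
semicircular end: A = ½π·37.5² = 2208.93, centroid at (-15.92, 37.50).
ΣA = 17958.93 cm²
ΣAx̄ = (15750.00)(105.00) + (2208.93)(-15.92) = 1618593.75 cm³
ΣAȳ = (15750.00)(37.50) + (2208.93)(37.50) = 673459.96 cm³
x̄ = 1618593.75 / 17958.93 = 90.13 cm
ȳ = 673459.96 / 17958.93 = 37.50 cm

x̄ = 90.13 cm, ȳ = 37.50 cm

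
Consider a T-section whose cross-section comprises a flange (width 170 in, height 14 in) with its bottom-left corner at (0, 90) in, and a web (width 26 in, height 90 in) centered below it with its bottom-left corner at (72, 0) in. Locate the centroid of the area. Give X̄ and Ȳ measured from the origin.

Part | A | x̄ᵢ | ȳᵢ | A·x̄ᵢ | A·ȳᵢ
web | 2340.00 | 85.00 | 45.00 | 198900.00 | 105300.00
flange | 2380.00 | 85.00 | 97.00 | 202300.00 | 230860.00
Σ | 4720.00 |  |  | 401200.00 | 336160.00
X̄ = 401200.00 / 4720.00 = 85.00 in
Ȳ = 336160.00 / 4720.00 = 71.22 in

X̄ = 85.00 in, Ȳ = 71.22 in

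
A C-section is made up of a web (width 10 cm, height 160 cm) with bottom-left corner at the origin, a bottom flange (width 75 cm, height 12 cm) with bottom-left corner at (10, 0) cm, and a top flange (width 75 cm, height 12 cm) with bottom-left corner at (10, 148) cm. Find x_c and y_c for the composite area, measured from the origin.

x_c = 27.50 cm, y_c = 80.00 cm

Part | A | x̄ᵢ | ȳᵢ | A·x̄ᵢ | A·ȳᵢ
web | 1600.00 | 5.00 | 80.00 | 8000.00 | 128000.00
bottom flange | 900.00 | 47.50 | 6.00 | 42750.00 | 5400.00
top flange | 900.00 | 47.50 | 154.00 | 42750.00 | 138600.00
Σ | 3400.00 |  |  | 93500.00 | 272000.00
x_c = 93500.00 / 3400.00 = 27.50 cm
y_c = 272000.00 / 3400.00 = 80.00 cm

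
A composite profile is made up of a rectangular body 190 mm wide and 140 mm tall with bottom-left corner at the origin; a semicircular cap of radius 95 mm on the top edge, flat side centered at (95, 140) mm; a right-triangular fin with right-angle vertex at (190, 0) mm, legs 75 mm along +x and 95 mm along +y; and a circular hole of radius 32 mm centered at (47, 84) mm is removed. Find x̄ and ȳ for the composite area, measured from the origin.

Part | A | x̄ᵢ | ȳᵢ | A·x̄ᵢ | A·ȳᵢ
rectangular body | 26600.00 | 95.00 | 70.00 | 2527000.00 | 1862000.00
semicircular top | 14176.44 | 95.00 | 180.32 | 1346761.50 | 2556284.49
triangular fin | 3562.50 | 215.00 | 31.67 | 765937.50 | 112812.50
hole | -3216.99 | 47.00 | 84.00 | -151198.57 | -270227.23
Σ | 41121.95 |  |  | 4488500.43 | 4260869.76
x̄ = 4488500.43 / 41121.95 = 109.15 mm
ȳ = 4260869.76 / 41121.95 = 103.62 mm

x̄ = 109.15 mm, ȳ = 103.62 mm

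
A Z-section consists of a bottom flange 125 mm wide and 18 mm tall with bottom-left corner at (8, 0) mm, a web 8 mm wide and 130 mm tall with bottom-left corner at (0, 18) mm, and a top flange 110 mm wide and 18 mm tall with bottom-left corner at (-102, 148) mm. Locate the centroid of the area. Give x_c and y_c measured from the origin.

Part | A | x̄ᵢ | ȳᵢ | A·x̄ᵢ | A·ȳᵢ
bottom flange | 2250.00 | 70.50 | 9.00 | 158625.00 | 20250.00
web | 1040.00 | 4.00 | 83.00 | 4160.00 | 86320.00
top flange | 1980.00 | -47.00 | 157.00 | -93060.00 | 310860.00
Σ | 5270.00 |  |  | 69725.00 | 417430.00
x_c = 69725.00 / 5270.00 = 13.23 mm
y_c = 417430.00 / 5270.00 = 79.21 mm

x_c = 13.23 mm, y_c = 79.21 mm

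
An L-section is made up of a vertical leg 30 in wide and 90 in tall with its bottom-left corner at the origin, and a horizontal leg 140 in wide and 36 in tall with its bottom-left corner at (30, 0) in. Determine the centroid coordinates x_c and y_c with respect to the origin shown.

x_c = 70.35 in, y_c = 27.42 in

Part | A | x̄ᵢ | ȳᵢ | A·x̄ᵢ | A·ȳᵢ
vertical leg | 2700.00 | 15.00 | 45.00 | 40500.00 | 121500.00
horizontal leg | 5040.00 | 100.00 | 18.00 | 504000.00 | 90720.00
Σ | 7740.00 |  |  | 544500.00 | 212220.00
x_c = 544500.00 / 7740.00 = 70.35 in
y_c = 212220.00 / 7740.00 = 27.42 in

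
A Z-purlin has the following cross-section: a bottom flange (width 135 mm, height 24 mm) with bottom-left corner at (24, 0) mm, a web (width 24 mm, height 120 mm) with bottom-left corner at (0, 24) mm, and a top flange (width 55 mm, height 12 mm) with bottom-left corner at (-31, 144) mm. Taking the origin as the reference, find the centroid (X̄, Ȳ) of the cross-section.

bottom flange: A = 135 × 24 = 3240.00, centroid at (91.50, 12.00).
web: A = 24 × 120 = 2880.00, centroid at (12.00, 84.00).
top flange: A = 55 × 12 = 660.00, centroid at (-3.50, 150.00).
ΣA = 6780.00 mm², ΣAX̄ = 328710.00 mm³, ΣAȲ = 379800.00 mm³.
X̄ = 328710.00/6780.00 = 48.48 mm; Ȳ = 379800.00/6780.00 = 56.02 mm.

X̄ = 48.48 mm, Ȳ = 56.02 mm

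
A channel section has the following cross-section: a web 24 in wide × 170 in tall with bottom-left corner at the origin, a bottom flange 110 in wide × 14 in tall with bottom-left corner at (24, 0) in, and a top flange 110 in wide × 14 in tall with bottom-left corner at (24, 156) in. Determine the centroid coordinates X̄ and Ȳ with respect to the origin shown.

X̄ = 40.82 in, Ȳ = 85.00 in

web: A = 24 × 170 = 4080.00, centroid at (12.00, 85.00).
bottom flange: A = 110 × 14 = 1540.00, centroid at (79.00, 7.00).
top flange: A = 110 × 14 = 1540.00, centroid at (79.00, 163.00).
ΣA = 7160.00 in², ΣAX̄ = 292280.00 in³, ΣAȲ = 608600.00 in³.
X̄ = 292280.00/7160.00 = 40.82 in; Ȳ = 608600.00/7160.00 = 85.00 in.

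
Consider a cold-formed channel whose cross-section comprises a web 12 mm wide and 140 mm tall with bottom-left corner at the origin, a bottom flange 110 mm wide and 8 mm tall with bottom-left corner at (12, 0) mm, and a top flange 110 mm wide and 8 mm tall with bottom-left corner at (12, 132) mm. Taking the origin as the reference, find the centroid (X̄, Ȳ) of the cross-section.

X̄ = 37.21 mm, Ȳ = 70.00 mm

web: A = 12 × 140 = 1680.00, centroid at (6.00, 70.00).
bottom flange: A = 110 × 8 = 880.00, centroid at (67.00, 4.00).
top flange: A = 110 × 8 = 880.00, centroid at (67.00, 136.00).
ΣA = 3440.00 mm²
ΣAX̄ = (1680.00)(6.00) + (880.00)(67.00) + (880.00)(67.00) = 128000.00 mm³
ΣAȲ = (1680.00)(70.00) + (880.00)(4.00) + (880.00)(136.00) = 240800.00 mm³
X̄ = 128000.00 / 3440.00 = 37.21 mm
Ȳ = 240800.00 / 3440.00 = 70.00 mm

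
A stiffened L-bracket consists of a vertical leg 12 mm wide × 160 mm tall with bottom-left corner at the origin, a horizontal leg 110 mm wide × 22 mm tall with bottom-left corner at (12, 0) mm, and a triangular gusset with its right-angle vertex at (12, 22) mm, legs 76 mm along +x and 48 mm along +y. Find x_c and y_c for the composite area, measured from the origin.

vertical leg: A = 12 × 160 = 1920.00, centroid at (6.00, 80.00).
horizontal leg: A = 110 × 22 = 2420.00, centroid at (67.00, 11.00).
gusset: A = ½·76·48 = 1824.00, centroid at (37.33, 38.00).
ΣA = 6164.00 mm²
ΣAx_c = (1920.00)(6.00) + (2420.00)(67.00) + (1824.00)(37.33) = 241756.00 mm³
ΣAy_c = (1920.00)(80.00) + (2420.00)(11.00) + (1824.00)(38.00) = 249532.00 mm³
x_c = 241756.00 / 6164.00 = 39.22 mm
y_c = 249532.00 / 6164.00 = 40.48 mm

x_c = 39.22 mm, y_c = 40.48 mm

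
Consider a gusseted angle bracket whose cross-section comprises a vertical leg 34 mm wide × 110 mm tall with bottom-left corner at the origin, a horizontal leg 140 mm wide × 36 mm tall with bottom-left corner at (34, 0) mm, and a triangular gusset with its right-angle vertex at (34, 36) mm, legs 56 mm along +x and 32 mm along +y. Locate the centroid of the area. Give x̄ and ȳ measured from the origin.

x̄ = 65.62 mm, ȳ = 34.96 mm

vertical leg: A = 34 × 110 = 3740.00, centroid at (17.00, 55.00).
horizontal leg: A = 140 × 36 = 5040.00, centroid at (104.00, 18.00).
gusset: A = ½·56·32 = 896.00, centroid at (52.67, 46.67).
ΣA = 9676.00 mm², ΣAx̄ = 634929.33 mm³, ΣAȳ = 338233.33 mm³.
x̄ = 634929.33/9676.00 = 65.62 mm; ȳ = 338233.33/9676.00 = 34.96 mm.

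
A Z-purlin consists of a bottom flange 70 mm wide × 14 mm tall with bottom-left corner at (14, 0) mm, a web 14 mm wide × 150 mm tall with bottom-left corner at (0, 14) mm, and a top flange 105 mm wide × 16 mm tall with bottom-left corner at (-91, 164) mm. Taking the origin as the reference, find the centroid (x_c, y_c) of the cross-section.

bottom flange: A = 70 × 14 = 980.00, centroid at (49.00, 7.00).
web: A = 14 × 150 = 2100.00, centroid at (7.00, 89.00).
top flange: A = 105 × 16 = 1680.00, centroid at (-38.50, 172.00).
ΣA = 4760.00 mm², ΣAx_c = -1960.00 mm³, ΣAy_c = 482720.00 mm³.
x_c = -1960.00/4760.00 = -0.41 mm; y_c = 482720.00/4760.00 = 101.41 mm.

x_c = -0.41 mm, y_c = 101.41 mm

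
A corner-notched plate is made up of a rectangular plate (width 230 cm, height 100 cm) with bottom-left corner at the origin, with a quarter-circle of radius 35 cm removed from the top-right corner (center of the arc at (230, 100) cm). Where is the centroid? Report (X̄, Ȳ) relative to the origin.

X̄ = 110.63 cm, Ȳ = 48.47 cm

plate: A = 230 × 100 = 23000.00, centroid at (115.00, 50.00).
removed quarter-circle: A = −¼π·35² = -962.11, centroid at (215.15, 85.15).
ΣA = 22037.89 cm²
ΣAX̄ = (23000.00)(115.00) + (-962.11)(215.15) = 2438005.73 cm³
ΣAȲ = (23000.00)(50.00) + (-962.11)(85.15) = 1068080.39 cm³
X̄ = 2438005.73 / 22037.89 = 110.63 cm
Ȳ = 1068080.39 / 22037.89 = 48.47 cm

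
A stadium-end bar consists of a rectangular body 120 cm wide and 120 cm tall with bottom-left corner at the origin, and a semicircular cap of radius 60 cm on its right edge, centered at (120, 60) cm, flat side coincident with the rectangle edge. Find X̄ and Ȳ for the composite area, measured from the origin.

X̄ = 84.10 cm, Ȳ = 60.00 cm

Part | A | x̄ᵢ | ȳᵢ | A·x̄ᵢ | A·ȳᵢ
rectangular body | 14400.00 | 60.00 | 60.00 | 864000.00 | 864000.00
semicircular end | 5654.87 | 145.46 | 60.00 | 822584.01 | 339292.01
Σ | 20054.87 |  |  | 1686584.01 | 1203292.01
X̄ = 1686584.01 / 20054.87 = 84.10 cm
Ȳ = 1203292.01 / 20054.87 = 60.00 cm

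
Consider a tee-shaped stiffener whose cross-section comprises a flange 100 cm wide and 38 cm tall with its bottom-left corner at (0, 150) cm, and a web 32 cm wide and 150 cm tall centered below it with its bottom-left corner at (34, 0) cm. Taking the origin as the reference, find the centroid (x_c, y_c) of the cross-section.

Part | A | x̄ᵢ | ȳᵢ | A·x̄ᵢ | A·ȳᵢ
web | 4800.00 | 50.00 | 75.00 | 240000.00 | 360000.00
flange | 3800.00 | 50.00 | 169.00 | 190000.00 | 642200.00
Σ | 8600.00 |  |  | 430000.00 | 1002200.00
x_c = 430000.00 / 8600.00 = 50.00 cm
y_c = 1002200.00 / 8600.00 = 116.53 cm

x_c = 50.00 cm, y_c = 116.53 cm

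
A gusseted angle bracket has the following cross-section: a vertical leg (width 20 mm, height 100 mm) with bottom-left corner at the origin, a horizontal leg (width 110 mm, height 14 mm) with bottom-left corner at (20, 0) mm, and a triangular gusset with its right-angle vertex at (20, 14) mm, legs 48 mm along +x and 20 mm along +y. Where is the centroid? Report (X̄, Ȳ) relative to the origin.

X̄ = 38.00 mm, Ȳ = 30.02 mm

Part | A | x̄ᵢ | ȳᵢ | A·x̄ᵢ | A·ȳᵢ
vertical leg | 2000.00 | 10.00 | 50.00 | 20000.00 | 100000.00
horizontal leg | 1540.00 | 75.00 | 7.00 | 115500.00 | 10780.00
gusset | 480.00 | 36.00 | 20.67 | 17280.00 | 9920.00
Σ | 4020.00 |  |  | 152780.00 | 120700.00
X̄ = 152780.00 / 4020.00 = 38.00 mm
Ȳ = 120700.00 / 4020.00 = 30.02 mm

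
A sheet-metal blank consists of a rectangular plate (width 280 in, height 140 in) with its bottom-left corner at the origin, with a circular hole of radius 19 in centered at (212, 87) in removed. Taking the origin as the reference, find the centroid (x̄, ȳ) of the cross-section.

x̄ = 137.85 in, ȳ = 69.49 in

Part | A | x̄ᵢ | ȳᵢ | A·x̄ᵢ | A·ȳᵢ
plate | 39200.00 | 140.00 | 70.00 | 5488000.00 | 2744000.00
hole | -1134.11 | 212.00 | 87.00 | -240432.37 | -98668.00
Σ | 38065.89 |  |  | 5247567.63 | 2645332.00
x̄ = 5247567.63 / 38065.89 = 137.85 in
ȳ = 2645332.00 / 38065.89 = 69.49 in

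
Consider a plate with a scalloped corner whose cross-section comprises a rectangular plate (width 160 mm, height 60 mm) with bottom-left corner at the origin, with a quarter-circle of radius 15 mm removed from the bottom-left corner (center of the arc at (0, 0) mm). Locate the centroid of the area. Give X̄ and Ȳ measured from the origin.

X̄ = 81.38 mm, Ȳ = 30.44 mm

Part | A | x̄ᵢ | ȳᵢ | A·x̄ᵢ | A·ȳᵢ
plate | 9600.00 | 80.00 | 30.00 | 768000.00 | 288000.00
removed quarter-circle | -176.71 | 6.37 | 6.37 | -1125.00 | -1125.00
Σ | 9423.29 |  |  | 766875.00 | 286875.00
X̄ = 766875.00 / 9423.29 = 81.38 mm
Ȳ = 286875.00 / 9423.29 = 30.44 mm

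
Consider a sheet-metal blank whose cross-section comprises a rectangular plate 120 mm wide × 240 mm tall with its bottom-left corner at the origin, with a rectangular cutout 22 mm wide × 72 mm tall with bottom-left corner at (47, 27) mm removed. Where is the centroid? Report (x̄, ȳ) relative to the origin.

x̄ = 60.12 mm, ȳ = 123.32 mm

plate: A = 120 × 240 = 28800.00, centroid at (60.00, 120.00).
hole: A = −(22 × 72) = -1584.00, centroid at (58.00, 63.00).
ΣA = 27216.00 mm², ΣAx̄ = 1636128.00 mm³, ΣAȳ = 3356208.00 mm³.
x̄ = 1636128.00/27216.00 = 60.12 mm; ȳ = 3356208.00/27216.00 = 123.32 mm.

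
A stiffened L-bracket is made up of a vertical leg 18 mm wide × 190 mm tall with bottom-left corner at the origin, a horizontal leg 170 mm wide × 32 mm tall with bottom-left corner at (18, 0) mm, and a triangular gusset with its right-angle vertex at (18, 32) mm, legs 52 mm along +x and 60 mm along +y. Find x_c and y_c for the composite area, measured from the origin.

x_c = 62.02 mm, y_c = 47.32 mm

Part | A | x̄ᵢ | ȳᵢ | A·x̄ᵢ | A·ȳᵢ
vertical leg | 3420.00 | 9.00 | 95.00 | 30780.00 | 324900.00
horizontal leg | 5440.00 | 103.00 | 16.00 | 560320.00 | 87040.00
gusset | 1560.00 | 35.33 | 52.00 | 55120.00 | 81120.00
Σ | 10420.00 |  |  | 646220.00 | 493060.00
x_c = 646220.00 / 10420.00 = 62.02 mm
y_c = 493060.00 / 10420.00 = 47.32 mm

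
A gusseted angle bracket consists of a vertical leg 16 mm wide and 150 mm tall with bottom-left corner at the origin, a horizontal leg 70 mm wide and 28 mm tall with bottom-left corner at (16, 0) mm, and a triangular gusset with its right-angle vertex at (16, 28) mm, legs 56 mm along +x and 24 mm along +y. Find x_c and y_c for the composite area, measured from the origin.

vertical leg: A = 16 × 150 = 2400.00, centroid at (8.00, 75.00).
horizontal leg: A = 70 × 28 = 1960.00, centroid at (51.00, 14.00).
gusset: A = ½·56·24 = 672.00, centroid at (34.67, 36.00).
ΣA = 5032.00 mm², ΣAx_c = 142456.00 mm³, ΣAy_c = 231632.00 mm³.
x_c = 142456.00/5032.00 = 28.31 mm; y_c = 231632.00/5032.00 = 46.03 mm.

x_c = 28.31 mm, y_c = 46.03 mm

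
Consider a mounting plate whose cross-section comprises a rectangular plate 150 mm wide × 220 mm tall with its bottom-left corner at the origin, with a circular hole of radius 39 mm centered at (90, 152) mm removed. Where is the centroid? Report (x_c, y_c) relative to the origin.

x_c = 72.46 mm, y_c = 102.89 mm

Part | A | x̄ᵢ | ȳᵢ | A·x̄ᵢ | A·ȳᵢ
plate | 33000.00 | 75.00 | 110.00 | 2475000.00 | 3630000.00
hole | -4778.36 | 90.00 | 152.00 | -430052.62 | -726311.09
Σ | 28221.64 |  |  | 2044947.38 | 2903688.91
x_c = 2044947.38 / 28221.64 = 72.46 mm
y_c = 2903688.91 / 28221.64 = 102.89 mm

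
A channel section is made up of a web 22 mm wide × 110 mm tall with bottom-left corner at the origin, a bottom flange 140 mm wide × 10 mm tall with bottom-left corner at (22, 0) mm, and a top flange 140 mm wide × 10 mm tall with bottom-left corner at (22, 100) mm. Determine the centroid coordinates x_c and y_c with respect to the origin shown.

x_c = 54.45 mm, y_c = 55.00 mm

web: A = 22 × 110 = 2420.00, centroid at (11.00, 55.00).
bottom flange: A = 140 × 10 = 1400.00, centroid at (92.00, 5.00).
top flange: A = 140 × 10 = 1400.00, centroid at (92.00, 105.00).
ΣA = 5220.00 mm²
ΣAx_c = (2420.00)(11.00) + (1400.00)(92.00) + (1400.00)(92.00) = 284220.00 mm³
ΣAy_c = (2420.00)(55.00) + (1400.00)(5.00) + (1400.00)(105.00) = 287100.00 mm³
x_c = 284220.00 / 5220.00 = 54.45 mm
y_c = 287100.00 / 5220.00 = 55.00 mm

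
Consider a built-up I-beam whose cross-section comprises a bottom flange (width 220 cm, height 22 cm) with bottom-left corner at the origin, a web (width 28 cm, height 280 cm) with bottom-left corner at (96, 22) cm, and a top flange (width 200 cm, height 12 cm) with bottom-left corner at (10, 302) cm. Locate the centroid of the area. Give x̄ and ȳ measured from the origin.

x̄ = 110.00 cm, ȳ = 136.77 cm

bottom flange: A = 220 × 22 = 4840.00, centroid at (110.00, 11.00).
web: A = 28 × 280 = 7840.00, centroid at (110.00, 162.00).
top flange: A = 200 × 12 = 2400.00, centroid at (110.00, 308.00).
ΣA = 15080.00 cm², ΣAx̄ = 1658800.00 cm³, ΣAȳ = 2062520.00 cm³.
x̄ = 1658800.00/15080.00 = 110.00 cm; ȳ = 2062520.00/15080.00 = 136.77 cm.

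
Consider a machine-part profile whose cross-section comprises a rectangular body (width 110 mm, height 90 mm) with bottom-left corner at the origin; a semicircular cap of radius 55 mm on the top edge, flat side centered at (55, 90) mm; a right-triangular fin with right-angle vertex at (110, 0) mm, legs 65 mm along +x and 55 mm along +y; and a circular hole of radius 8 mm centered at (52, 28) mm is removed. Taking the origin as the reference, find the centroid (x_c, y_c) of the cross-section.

Part | A | x̄ᵢ | ȳᵢ | A·x̄ᵢ | A·ȳᵢ
rectangular body | 9900.00 | 55.00 | 45.00 | 544500.00 | 445500.00
semicircular top | 4751.66 | 55.00 | 113.34 | 261341.24 | 538565.97
triangular fin | 1787.50 | 131.67 | 18.33 | 235354.17 | 32770.83
hole | -201.06 | 52.00 | 28.00 | -10455.22 | -5629.73
Σ | 16238.10 |  |  | 1030740.19 | 1011207.07
x_c = 1030740.19 / 16238.10 = 63.48 mm
y_c = 1011207.07 / 16238.10 = 62.27 mm

x_c = 63.48 mm, y_c = 62.27 mm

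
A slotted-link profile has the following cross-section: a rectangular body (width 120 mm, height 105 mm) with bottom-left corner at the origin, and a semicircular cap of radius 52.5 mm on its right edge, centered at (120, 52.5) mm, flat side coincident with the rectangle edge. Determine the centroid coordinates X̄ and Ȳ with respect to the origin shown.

X̄ = 81.04 mm, Ȳ = 52.50 mm

rectangular body: A = 120 × 105 = 12600.00, centroid at (60.00, 52.50).
semicircular end: A = ½π·52.5² = 4329.51, centroid at (142.28, 52.50).
ΣA = 16929.51 mm²
ΣAX̄ = (12600.00)(60.00) + (4329.51)(142.28) = 1372009.64 mm³
ΣAȲ = (12600.00)(52.50) + (4329.51)(52.50) = 888799.14 mm³
X̄ = 1372009.64 / 16929.51 = 81.04 mm
Ȳ = 888799.14 / 16929.51 = 52.50 mm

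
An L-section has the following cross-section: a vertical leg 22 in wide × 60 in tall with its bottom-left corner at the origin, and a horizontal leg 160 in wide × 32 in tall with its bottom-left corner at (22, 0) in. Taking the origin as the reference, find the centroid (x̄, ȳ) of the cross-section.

vertical leg: A = 22 × 60 = 1320.00, centroid at (11.00, 30.00).
horizontal leg: A = 160 × 32 = 5120.00, centroid at (102.00, 16.00).
ΣA = 6440.00 in²
ΣAx̄ = (1320.00)(11.00) + (5120.00)(102.00) = 536760.00 in³
ΣAȳ = (1320.00)(30.00) + (5120.00)(16.00) = 121520.00 in³
x̄ = 536760.00 / 6440.00 = 83.35 in
ȳ = 121520.00 / 6440.00 = 18.87 in

x̄ = 83.35 in, ȳ = 18.87 in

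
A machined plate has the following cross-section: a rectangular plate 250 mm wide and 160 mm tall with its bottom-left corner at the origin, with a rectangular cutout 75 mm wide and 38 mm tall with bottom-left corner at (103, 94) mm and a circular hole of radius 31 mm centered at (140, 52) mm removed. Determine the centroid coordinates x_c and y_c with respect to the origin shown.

x_c = 122.38 mm, y_c = 79.72 mm

Part | A | x̄ᵢ | ȳᵢ | A·x̄ᵢ | A·ȳᵢ
plate | 40000.00 | 125.00 | 80.00 | 5000000.00 | 3200000.00
hole 1 | -2850.00 | 140.50 | 113.00 | -400425.00 | -322050.00
hole 2 | -3019.07 | 140.00 | 52.00 | -422669.88 | -156991.67
Σ | 34130.93 |  |  | 4176905.12 | 2720958.33
x_c = 4176905.12 / 34130.93 = 122.38 mm
y_c = 2720958.33 / 34130.93 = 79.72 mm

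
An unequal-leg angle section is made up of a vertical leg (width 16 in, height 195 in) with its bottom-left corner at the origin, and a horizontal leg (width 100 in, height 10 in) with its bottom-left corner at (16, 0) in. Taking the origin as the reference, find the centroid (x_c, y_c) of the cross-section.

x_c = 22.08 in, y_c = 75.05 in

vertical leg: A = 16 × 195 = 3120.00, centroid at (8.00, 97.50).
horizontal leg: A = 100 × 10 = 1000.00, centroid at (66.00, 5.00).
ΣA = 4120.00 in², ΣAx_c = 90960.00 in³, ΣAy_c = 309200.00 in³.
x_c = 90960.00/4120.00 = 22.08 in; y_c = 309200.00/4120.00 = 75.05 in.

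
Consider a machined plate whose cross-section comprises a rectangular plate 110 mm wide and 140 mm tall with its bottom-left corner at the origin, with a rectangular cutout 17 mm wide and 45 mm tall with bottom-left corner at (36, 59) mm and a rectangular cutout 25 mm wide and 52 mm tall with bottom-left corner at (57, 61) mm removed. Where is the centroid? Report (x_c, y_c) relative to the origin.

Part | A | x̄ᵢ | ȳᵢ | A·x̄ᵢ | A·ȳᵢ
plate | 15400.00 | 55.00 | 70.00 | 847000.00 | 1078000.00
hole 1 | -765.00 | 44.50 | 81.50 | -34042.50 | -62347.50
hole 2 | -1300.00 | 69.50 | 87.00 | -90350.00 | -113100.00
Σ | 13335.00 |  |  | 722607.50 | 902552.50
x_c = 722607.50 / 13335.00 = 54.19 mm
y_c = 902552.50 / 13335.00 = 67.68 mm

x_c = 54.19 mm, y_c = 67.68 mm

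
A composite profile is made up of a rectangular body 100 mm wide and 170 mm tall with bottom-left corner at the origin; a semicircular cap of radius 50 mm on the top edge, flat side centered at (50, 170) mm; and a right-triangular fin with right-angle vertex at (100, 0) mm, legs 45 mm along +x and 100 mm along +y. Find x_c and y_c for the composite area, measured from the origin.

x_c = 56.31 mm, y_c = 97.98 mm

Part | A | x̄ᵢ | ȳᵢ | A·x̄ᵢ | A·ȳᵢ
rectangular body | 17000.00 | 50.00 | 85.00 | 850000.00 | 1445000.00
semicircular top | 3926.99 | 50.00 | 191.22 | 196349.54 | 750921.77
triangular fin | 2250.00 | 115.00 | 33.33 | 258750.00 | 75000.00
Σ | 23176.99 |  |  | 1305099.54 | 2270921.77
x_c = 1305099.54 / 23176.99 = 56.31 mm
y_c = 2270921.77 / 23176.99 = 97.98 mm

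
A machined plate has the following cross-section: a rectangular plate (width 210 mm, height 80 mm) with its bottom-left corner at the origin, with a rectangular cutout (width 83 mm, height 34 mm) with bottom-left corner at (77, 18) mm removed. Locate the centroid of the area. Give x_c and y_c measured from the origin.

plate: A = 210 × 80 = 16800.00, centroid at (105.00, 40.00).
hole: A = −(83 × 34) = -2822.00, centroid at (118.50, 35.00).
ΣA = 13978.00 mm², ΣAx_c = 1429593.00 mm³, ΣAy_c = 573230.00 mm³.
x_c = 1429593.00/13978.00 = 102.27 mm; y_c = 573230.00/13978.00 = 41.01 mm.

x_c = 102.27 mm, y_c = 41.01 mm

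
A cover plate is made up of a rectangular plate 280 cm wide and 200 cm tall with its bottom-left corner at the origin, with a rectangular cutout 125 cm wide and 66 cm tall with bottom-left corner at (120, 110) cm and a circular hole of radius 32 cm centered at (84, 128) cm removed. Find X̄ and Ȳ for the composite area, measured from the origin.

X̄ = 136.17 cm, Ȳ = 90.01 cm

plate: A = 280 × 200 = 56000.00, centroid at (140.00, 100.00).
hole 1: A = −(125 × 66) = -8250.00, centroid at (182.50, 143.00).
hole 2: A = −π·32² = -3216.99, centroid at (84.00, 128.00).
ΣA = 44533.01 cm²
ΣAX̄ = (56000.00)(140.00) + (-8250.00)(182.50) + (-3216.99)(84.00) = 6064147.77 cm³
ΣAȲ = (56000.00)(100.00) + (-8250.00)(143.00) + (-3216.99)(128.00) = 4008475.17 cm³
X̄ = 6064147.77 / 44533.01 = 136.17 cm
Ȳ = 4008475.17 / 44533.01 = 90.01 cm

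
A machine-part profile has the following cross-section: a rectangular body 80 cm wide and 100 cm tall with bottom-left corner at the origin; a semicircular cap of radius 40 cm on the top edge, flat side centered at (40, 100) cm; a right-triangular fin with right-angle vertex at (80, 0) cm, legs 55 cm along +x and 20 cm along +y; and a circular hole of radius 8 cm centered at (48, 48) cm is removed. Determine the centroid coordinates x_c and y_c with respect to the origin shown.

rectangular body: A = 80 × 100 = 8000.00, centroid at (40.00, 50.00).
semicircular top: A = ½π·40² = 2513.27, centroid at (40.00, 116.98).
triangular fin: A = ½·55·20 = 550.00, centroid at (98.33, 6.67).
hole: A = −π·8² = -201.06, centroid at (48.00, 48.00).
ΣA = 10862.21 cm², ΣAx_c = 464963.33 cm³, ΣAy_c = 688009.77 cm³.
x_c = 464963.33/10862.21 = 42.81 cm; y_c = 688009.77/10862.21 = 63.34 cm.

x_c = 42.81 cm, y_c = 63.34 cm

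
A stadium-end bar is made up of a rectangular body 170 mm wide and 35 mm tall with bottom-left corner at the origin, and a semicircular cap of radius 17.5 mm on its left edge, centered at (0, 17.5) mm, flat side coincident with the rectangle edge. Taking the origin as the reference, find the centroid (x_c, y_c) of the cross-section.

rectangular body: A = 170 × 35 = 5950.00, centroid at (85.00, 17.50).
semicircular end: A = ½π·17.5² = 481.06, centroid at (-7.43, 17.50).
ΣA = 6431.06 mm², ΣAx_c = 502177.08 mm³, ΣAy_c = 112543.49 mm³.
x_c = 502177.08/6431.06 = 78.09 mm; y_c = 112543.49/6431.06 = 17.50 mm.

x_c = 78.09 mm, y_c = 17.50 mm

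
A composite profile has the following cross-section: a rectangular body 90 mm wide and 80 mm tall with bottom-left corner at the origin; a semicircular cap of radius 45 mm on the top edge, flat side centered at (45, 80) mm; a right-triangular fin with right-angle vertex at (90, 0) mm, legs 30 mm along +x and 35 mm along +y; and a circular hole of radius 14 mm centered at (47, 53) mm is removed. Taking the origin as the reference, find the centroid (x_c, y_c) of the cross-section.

rectangular body: A = 90 × 80 = 7200.00, centroid at (45.00, 40.00).
semicircular top: A = ½π·45² = 3180.86, centroid at (45.00, 99.10).
triangular fin: A = ½·30·35 = 525.00, centroid at (100.00, 11.67).
hole: A = −π·14² = -615.75, centroid at (47.00, 53.00).
ΣA = 10290.11 mm², ΣAx_c = 490698.46 mm³, ΣAy_c = 576709.14 mm³.
x_c = 490698.46/10290.11 = 47.69 mm; y_c = 576709.14/10290.11 = 56.04 mm.

x_c = 47.69 mm, y_c = 56.04 mm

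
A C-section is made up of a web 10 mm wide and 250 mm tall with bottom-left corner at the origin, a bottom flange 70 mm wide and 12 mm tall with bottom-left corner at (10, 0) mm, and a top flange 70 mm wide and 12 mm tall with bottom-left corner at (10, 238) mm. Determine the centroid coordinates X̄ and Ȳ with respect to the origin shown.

Part | A | x̄ᵢ | ȳᵢ | A·x̄ᵢ | A·ȳᵢ
web | 2500.00 | 5.00 | 125.00 | 12500.00 | 312500.00
bottom flange | 840.00 | 45.00 | 6.00 | 37800.00 | 5040.00
top flange | 840.00 | 45.00 | 244.00 | 37800.00 | 204960.00
Σ | 4180.00 |  |  | 88100.00 | 522500.00
X̄ = 88100.00 / 4180.00 = 21.08 mm
Ȳ = 522500.00 / 4180.00 = 125.00 mm

X̄ = 21.08 mm, Ȳ = 125.00 mm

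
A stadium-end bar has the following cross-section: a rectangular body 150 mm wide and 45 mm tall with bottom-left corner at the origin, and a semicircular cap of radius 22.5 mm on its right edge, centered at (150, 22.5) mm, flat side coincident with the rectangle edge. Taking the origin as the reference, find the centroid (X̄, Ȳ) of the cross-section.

rectangular body: A = 150 × 45 = 6750.00, centroid at (75.00, 22.50).
semicircular end: A = ½π·22.5² = 795.22, centroid at (159.55, 22.50).
ΣA = 7545.22 mm²
ΣAX̄ = (6750.00)(75.00) + (795.22)(159.55) = 633126.10 mm³
ΣAȲ = (6750.00)(22.50) + (795.22)(22.50) = 169767.35 mm³
X̄ = 633126.10 / 7545.22 = 83.91 mm
Ȳ = 169767.35 / 7545.22 = 22.50 mm

X̄ = 83.91 mm, Ȳ = 22.50 mm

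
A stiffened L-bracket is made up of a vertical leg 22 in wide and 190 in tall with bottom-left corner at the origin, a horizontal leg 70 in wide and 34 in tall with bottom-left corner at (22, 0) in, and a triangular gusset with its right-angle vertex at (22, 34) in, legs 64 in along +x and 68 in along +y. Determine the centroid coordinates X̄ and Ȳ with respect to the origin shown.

X̄ = 31.59 in, Ȳ = 64.20 in

vertical leg: A = 22 × 190 = 4180.00, centroid at (11.00, 95.00).
horizontal leg: A = 70 × 34 = 2380.00, centroid at (57.00, 17.00).
gusset: A = ½·64·68 = 2176.00, centroid at (43.33, 56.67).
ΣA = 8736.00 in²
ΣAX̄ = (4180.00)(11.00) + (2380.00)(57.00) + (2176.00)(43.33) = 275933.33 in³
ΣAȲ = (4180.00)(95.00) + (2380.00)(17.00) + (2176.00)(56.67) = 560866.67 in³
X̄ = 275933.33 / 8736.00 = 31.59 in
Ȳ = 560866.67 / 8736.00 = 64.20 in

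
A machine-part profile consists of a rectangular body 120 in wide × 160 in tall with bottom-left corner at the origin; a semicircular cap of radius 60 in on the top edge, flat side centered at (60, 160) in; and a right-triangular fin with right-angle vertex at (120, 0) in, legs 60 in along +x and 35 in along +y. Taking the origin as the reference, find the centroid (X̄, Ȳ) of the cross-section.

rectangular body: A = 120 × 160 = 19200.00, centroid at (60.00, 80.00).
semicircular top: A = ½π·60² = 5654.87, centroid at (60.00, 185.46).
triangular fin: A = ½·60·35 = 1050.00, centroid at (140.00, 11.67).
ΣA = 25904.87 in², ΣAX̄ = 1638292.01 in³, ΣAȲ = 2597028.68 in³.
X̄ = 1638292.01/25904.87 = 63.24 in; Ȳ = 2597028.68/25904.87 = 100.25 in.

X̄ = 63.24 in, Ȳ = 100.25 in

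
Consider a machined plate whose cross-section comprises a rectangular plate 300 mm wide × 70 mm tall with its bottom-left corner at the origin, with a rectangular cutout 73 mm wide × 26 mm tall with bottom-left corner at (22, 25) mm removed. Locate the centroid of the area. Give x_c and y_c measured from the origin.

x_c = 159.09 mm, y_c = 34.70 mm

plate: A = 300 × 70 = 21000.00, centroid at (150.00, 35.00).
hole: A = −(73 × 26) = -1898.00, centroid at (58.50, 38.00).
ΣA = 19102.00 mm²
ΣAx_c = (21000.00)(150.00) + (-1898.00)(58.50) = 3038967.00 mm³
ΣAy_c = (21000.00)(35.00) + (-1898.00)(38.00) = 662876.00 mm³
x_c = 3038967.00 / 19102.00 = 159.09 mm
y_c = 662876.00 / 19102.00 = 34.70 mm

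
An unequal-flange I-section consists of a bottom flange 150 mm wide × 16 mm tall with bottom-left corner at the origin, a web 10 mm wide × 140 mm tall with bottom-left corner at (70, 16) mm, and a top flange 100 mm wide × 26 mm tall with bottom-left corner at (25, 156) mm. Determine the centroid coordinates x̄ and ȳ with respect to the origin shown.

Part | A | x̄ᵢ | ȳᵢ | A·x̄ᵢ | A·ȳᵢ
bottom flange | 2400.00 | 75.00 | 8.00 | 180000.00 | 19200.00
web | 1400.00 | 75.00 | 86.00 | 105000.00 | 120400.00
top flange | 2600.00 | 75.00 | 169.00 | 195000.00 | 439400.00
Σ | 6400.00 |  |  | 480000.00 | 579000.00
x̄ = 480000.00 / 6400.00 = 75.00 mm
ȳ = 579000.00 / 6400.00 = 90.47 mm

x̄ = 75.00 mm, ȳ = 90.47 mm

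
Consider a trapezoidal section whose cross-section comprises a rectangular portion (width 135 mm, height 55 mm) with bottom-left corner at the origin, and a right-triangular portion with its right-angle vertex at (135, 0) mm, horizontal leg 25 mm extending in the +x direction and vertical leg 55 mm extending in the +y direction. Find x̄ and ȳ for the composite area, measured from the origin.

Part | A | x̄ᵢ | ȳᵢ | A·x̄ᵢ | A·ȳᵢ
rectangular portion | 7425.00 | 67.50 | 27.50 | 501187.50 | 204187.50
triangular portion | 687.50 | 143.33 | 18.33 | 98541.67 | 12604.17
Σ | 8112.50 |  |  | 599729.17 | 216791.67
x̄ = 599729.17 / 8112.50 = 73.93 mm
ȳ = 216791.67 / 8112.50 = 26.72 mm

x̄ = 73.93 mm, ȳ = 26.72 mm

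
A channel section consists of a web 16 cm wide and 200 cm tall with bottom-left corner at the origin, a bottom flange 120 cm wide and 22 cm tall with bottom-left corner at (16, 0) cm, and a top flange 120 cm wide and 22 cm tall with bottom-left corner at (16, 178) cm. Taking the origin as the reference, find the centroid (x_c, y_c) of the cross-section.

x_c = 50.34 cm, y_c = 100.00 cm

web: A = 16 × 200 = 3200.00, centroid at (8.00, 100.00).
bottom flange: A = 120 × 22 = 2640.00, centroid at (76.00, 11.00).
top flange: A = 120 × 22 = 2640.00, centroid at (76.00, 189.00).
ΣA = 8480.00 cm², ΣAx_c = 426880.00 cm³, ΣAy_c = 848000.00 cm³.
x_c = 426880.00/8480.00 = 50.34 cm; y_c = 848000.00/8480.00 = 100.00 cm.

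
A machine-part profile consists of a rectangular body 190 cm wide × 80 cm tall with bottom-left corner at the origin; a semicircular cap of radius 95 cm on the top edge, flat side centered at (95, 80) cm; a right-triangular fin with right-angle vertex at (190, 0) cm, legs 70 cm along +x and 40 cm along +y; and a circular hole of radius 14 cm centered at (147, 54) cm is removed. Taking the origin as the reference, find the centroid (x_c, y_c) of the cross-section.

x_c = 99.43 cm, y_c = 76.23 cm

rectangular body: A = 190 × 80 = 15200.00, centroid at (95.00, 40.00).
semicircular top: A = ½π·95² = 14176.44, centroid at (95.00, 120.32).
triangular fin: A = ½·70·40 = 1400.00, centroid at (213.33, 13.33).
hole: A = −π·14² = -615.75, centroid at (147.00, 54.00).
ΣA = 30160.68 cm²
ΣAx_c = (15200.00)(95.00) + (14176.44)(95.00) + (1400.00)(213.33) + (-615.75)(147.00) = 2998912.60 cm³
ΣAy_c = (15200.00)(40.00) + (14176.44)(120.32) + (1400.00)(13.33) + (-615.75)(54.00) = 2299114.33 cm³
x_c = 2998912.60 / 30160.68 = 99.43 cm
y_c = 2299114.33 / 30160.68 = 76.23 cm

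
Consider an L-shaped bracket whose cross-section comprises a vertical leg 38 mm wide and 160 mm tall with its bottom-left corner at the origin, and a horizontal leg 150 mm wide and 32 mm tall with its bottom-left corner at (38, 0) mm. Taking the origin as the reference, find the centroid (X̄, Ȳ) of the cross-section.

Part | A | x̄ᵢ | ȳᵢ | A·x̄ᵢ | A·ȳᵢ
vertical leg | 6080.00 | 19.00 | 80.00 | 115520.00 | 486400.00
horizontal leg | 4800.00 | 113.00 | 16.00 | 542400.00 | 76800.00
Σ | 10880.00 |  |  | 657920.00 | 563200.00
X̄ = 657920.00 / 10880.00 = 60.47 mm
Ȳ = 563200.00 / 10880.00 = 51.76 mm

X̄ = 60.47 mm, Ȳ = 51.76 mm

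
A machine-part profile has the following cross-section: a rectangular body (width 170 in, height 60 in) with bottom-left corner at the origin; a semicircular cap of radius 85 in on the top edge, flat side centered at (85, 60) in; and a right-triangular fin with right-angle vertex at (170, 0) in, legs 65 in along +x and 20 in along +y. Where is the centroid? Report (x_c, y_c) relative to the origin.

x_c = 88.12 in, y_c = 63.10 in

Part | A | x̄ᵢ | ȳᵢ | A·x̄ᵢ | A·ȳᵢ
rectangular body | 10200.00 | 85.00 | 30.00 | 867000.00 | 306000.00
semicircular top | 11349.00 | 85.00 | 96.08 | 964665.29 | 1090356.87
triangular fin | 650.00 | 191.67 | 6.67 | 124583.33 | 4333.33
Σ | 22199.00 |  |  | 1956248.63 | 1400690.21
x_c = 1956248.63 / 22199.00 = 88.12 in
y_c = 1400690.21 / 22199.00 = 63.10 in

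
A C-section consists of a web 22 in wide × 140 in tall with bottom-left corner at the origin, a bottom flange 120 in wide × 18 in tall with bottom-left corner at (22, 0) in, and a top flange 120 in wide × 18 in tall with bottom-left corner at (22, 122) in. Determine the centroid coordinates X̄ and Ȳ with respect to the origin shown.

X̄ = 52.45 in, Ȳ = 70.00 in

web: A = 22 × 140 = 3080.00, centroid at (11.00, 70.00).
bottom flange: A = 120 × 18 = 2160.00, centroid at (82.00, 9.00).
top flange: A = 120 × 18 = 2160.00, centroid at (82.00, 131.00).
ΣA = 7400.00 in², ΣAX̄ = 388120.00 in³, ΣAȲ = 518000.00 in³.
X̄ = 388120.00/7400.00 = 52.45 in; Ȳ = 518000.00/7400.00 = 70.00 in.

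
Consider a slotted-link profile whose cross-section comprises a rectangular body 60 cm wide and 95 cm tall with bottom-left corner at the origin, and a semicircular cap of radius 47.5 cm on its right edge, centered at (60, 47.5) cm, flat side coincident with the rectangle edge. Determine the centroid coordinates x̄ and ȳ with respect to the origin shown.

x̄ = 49.23 cm, ȳ = 47.50 cm

rectangular body: A = 60 × 95 = 5700.00, centroid at (30.00, 47.50).
semicircular end: A = ½π·47.5² = 3544.11, centroid at (80.16, 47.50).
ΣA = 9244.11 cm², ΣAx̄ = 455094.47 cm³, ΣAȳ = 439095.19 cm³.
x̄ = 455094.47/9244.11 = 49.23 cm; ȳ = 439095.19/9244.11 = 47.50 cm.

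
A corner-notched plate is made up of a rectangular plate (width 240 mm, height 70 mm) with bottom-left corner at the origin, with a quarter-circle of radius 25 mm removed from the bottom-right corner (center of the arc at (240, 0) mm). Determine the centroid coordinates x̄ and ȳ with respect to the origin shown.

x̄ = 116.71 mm, ȳ = 35.73 mm

plate: A = 240 × 70 = 16800.00, centroid at (120.00, 35.00).
removed quarter-circle: A = −¼π·25² = -490.87, centroid at (229.39, 10.61).
ΣA = 16309.13 mm², ΣAx̄ = 1903398.61 mm³, ΣAȳ = 582791.67 mm³.
x̄ = 1903398.61/16309.13 = 116.71 mm; ȳ = 582791.67/16309.13 = 35.73 mm.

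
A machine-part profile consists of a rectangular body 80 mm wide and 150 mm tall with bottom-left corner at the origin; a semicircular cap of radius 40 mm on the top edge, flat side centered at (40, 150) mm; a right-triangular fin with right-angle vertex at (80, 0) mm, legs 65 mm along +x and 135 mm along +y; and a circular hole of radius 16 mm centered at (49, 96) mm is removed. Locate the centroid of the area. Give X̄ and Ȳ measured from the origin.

rectangular body: A = 80 × 150 = 12000.00, centroid at (40.00, 75.00).
semicircular top: A = ½π·40² = 2513.27, centroid at (40.00, 166.98).
triangular fin: A = ½·65·135 = 4387.50, centroid at (101.67, 45.00).
hole: A = −π·16² = -804.25, centroid at (49.00, 96.00).
ΣA = 18096.53 mm²
ΣAX̄ = (12000.00)(40.00) + (2513.27)(40.00) + (4387.50)(101.67) + (-804.25)(49.00) = 987185.33 mm³
ΣAȲ = (12000.00)(75.00) + (2513.27)(166.98) + (4387.50)(45.00) + (-804.25)(96.00) = 1439887.50 mm³
X̄ = 987185.33 / 18096.53 = 54.55 mm
Ȳ = 1439887.50 / 18096.53 = 79.57 mm

X̄ = 54.55 mm, Ȳ = 79.57 mm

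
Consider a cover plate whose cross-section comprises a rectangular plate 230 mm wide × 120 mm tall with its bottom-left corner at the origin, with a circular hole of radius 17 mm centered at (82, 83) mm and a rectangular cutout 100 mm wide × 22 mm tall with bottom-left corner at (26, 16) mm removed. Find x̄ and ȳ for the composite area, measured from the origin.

x̄ = 119.73 mm, ȳ = 62.11 mm

plate: A = 230 × 120 = 27600.00, centroid at (115.00, 60.00).
hole 1: A = −π·17² = -907.92, centroid at (82.00, 83.00).
hole 2: A = −(100 × 22) = -2200.00, centroid at (76.00, 27.00).
ΣA = 24492.08 mm², ΣAx̄ = 2932350.54 mm³, ΣAȳ = 1521242.62 mm³.
x̄ = 2932350.54/24492.08 = 119.73 mm; ȳ = 1521242.62/24492.08 = 62.11 mm.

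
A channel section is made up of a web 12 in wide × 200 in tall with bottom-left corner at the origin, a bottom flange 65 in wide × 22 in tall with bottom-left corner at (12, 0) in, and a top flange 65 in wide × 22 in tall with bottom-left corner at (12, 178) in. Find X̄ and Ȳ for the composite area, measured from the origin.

X̄ = 26.93 in, Ȳ = 100.00 in

Part | A | x̄ᵢ | ȳᵢ | A·x̄ᵢ | A·ȳᵢ
web | 2400.00 | 6.00 | 100.00 | 14400.00 | 240000.00
bottom flange | 1430.00 | 44.50 | 11.00 | 63635.00 | 15730.00
top flange | 1430.00 | 44.50 | 189.00 | 63635.00 | 270270.00
Σ | 5260.00 |  |  | 141670.00 | 526000.00
X̄ = 141670.00 / 5260.00 = 26.93 in
Ȳ = 526000.00 / 5260.00 = 100.00 in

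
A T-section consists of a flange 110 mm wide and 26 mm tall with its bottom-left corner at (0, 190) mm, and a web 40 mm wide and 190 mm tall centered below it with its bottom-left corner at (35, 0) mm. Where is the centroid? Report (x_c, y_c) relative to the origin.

web: A = 40 × 190 = 7600.00, centroid at (55.00, 95.00).
flange: A = 110 × 26 = 2860.00, centroid at (55.00, 203.00).
ΣA = 10460.00 mm², ΣAx_c = 575300.00 mm³, ΣAy_c = 1302580.00 mm³.
x_c = 575300.00/10460.00 = 55.00 mm; y_c = 1302580.00/10460.00 = 124.53 mm.

x_c = 55.00 mm, y_c = 124.53 mm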